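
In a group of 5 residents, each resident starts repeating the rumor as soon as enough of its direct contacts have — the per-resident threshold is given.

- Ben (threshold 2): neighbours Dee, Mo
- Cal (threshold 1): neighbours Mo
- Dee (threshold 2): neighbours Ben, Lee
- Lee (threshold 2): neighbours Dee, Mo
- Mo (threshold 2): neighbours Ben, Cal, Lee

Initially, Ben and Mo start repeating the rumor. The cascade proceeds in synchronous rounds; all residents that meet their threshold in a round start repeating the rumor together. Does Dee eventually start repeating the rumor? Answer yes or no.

Round 1 — Ben, Mo start repeating the rumor (initial).
Round 2 — checking thresholds:
  Cal: 1 of 1 neighbours ≥ 1, starts repeating the rumor.
  Dee: 1 of 2 neighbours < 2, not yet.
  Lee: 1 of 2 neighbours < 2, not yet.
Round 3 — no new spreads; cascade stops.

no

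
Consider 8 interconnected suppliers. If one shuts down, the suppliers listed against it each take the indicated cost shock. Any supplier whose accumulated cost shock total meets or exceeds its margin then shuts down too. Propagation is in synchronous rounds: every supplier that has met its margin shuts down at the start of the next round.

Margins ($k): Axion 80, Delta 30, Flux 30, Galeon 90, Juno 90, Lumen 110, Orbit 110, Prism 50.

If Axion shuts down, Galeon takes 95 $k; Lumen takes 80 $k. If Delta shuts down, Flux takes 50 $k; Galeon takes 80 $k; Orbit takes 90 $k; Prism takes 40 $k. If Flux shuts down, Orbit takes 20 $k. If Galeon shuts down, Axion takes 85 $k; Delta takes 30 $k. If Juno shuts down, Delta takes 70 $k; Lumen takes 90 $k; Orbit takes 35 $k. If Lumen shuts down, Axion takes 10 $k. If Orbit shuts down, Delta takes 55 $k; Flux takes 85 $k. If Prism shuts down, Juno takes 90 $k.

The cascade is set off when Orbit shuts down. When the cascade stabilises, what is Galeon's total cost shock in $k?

80

Round 1 — Orbit shuts down (initial).
  Delta: +55 → 55 ≥ 30
  Flux: +85 → 85 ≥ 30
Round 2 — Delta, Flux shut down.
  Galeon: +80 → 80 < 90
  Prism: +40 → 40 < 50
No further shutdowns.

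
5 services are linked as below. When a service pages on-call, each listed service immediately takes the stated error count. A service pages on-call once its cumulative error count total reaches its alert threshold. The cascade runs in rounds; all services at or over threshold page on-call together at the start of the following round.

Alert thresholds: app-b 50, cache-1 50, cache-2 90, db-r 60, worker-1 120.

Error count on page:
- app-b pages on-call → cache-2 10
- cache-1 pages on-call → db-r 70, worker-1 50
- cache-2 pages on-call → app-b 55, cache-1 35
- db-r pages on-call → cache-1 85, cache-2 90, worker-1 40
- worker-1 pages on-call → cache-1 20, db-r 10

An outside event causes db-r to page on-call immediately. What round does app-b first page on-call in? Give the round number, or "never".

3

Round 1 — db-r pages on-call (initial).
  cache-1: +85 → 85 ≥ 50
  cache-2: +90 → 90 ≥ 90
  worker-1: +40 → 40 < 120
Round 2 — cache-1, cache-2 page on-call.
  app-b: +55 → 55 ≥ 50
  worker-1: +50 → 90 < 120
Round 3 — app-b pages on-call.
No further pages.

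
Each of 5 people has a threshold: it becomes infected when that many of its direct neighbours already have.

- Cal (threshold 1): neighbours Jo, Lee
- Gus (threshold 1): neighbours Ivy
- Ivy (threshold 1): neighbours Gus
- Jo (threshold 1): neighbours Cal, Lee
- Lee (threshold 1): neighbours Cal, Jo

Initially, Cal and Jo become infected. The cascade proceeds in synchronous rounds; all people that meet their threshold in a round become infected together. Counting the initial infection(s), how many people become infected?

3

Round 1 — Cal, Jo become infected (initial).
Round 2 — checking thresholds:
  Lee: 2 of 2 neighbours ≥ 1, becomes infected.
Round 3 — no new infections; cascade stops.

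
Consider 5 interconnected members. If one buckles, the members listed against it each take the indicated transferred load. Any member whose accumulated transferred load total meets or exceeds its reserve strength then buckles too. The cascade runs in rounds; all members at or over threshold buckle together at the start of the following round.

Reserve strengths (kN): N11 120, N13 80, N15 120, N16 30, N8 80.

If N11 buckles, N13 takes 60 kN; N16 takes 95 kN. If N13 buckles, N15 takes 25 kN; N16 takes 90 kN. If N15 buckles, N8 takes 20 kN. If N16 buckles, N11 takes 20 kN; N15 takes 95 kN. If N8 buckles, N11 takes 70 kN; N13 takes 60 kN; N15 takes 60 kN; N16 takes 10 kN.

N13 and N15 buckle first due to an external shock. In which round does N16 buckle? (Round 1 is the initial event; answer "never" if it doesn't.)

2

Round 1 — N13, N15 buckle (initial).
  N16: +90 → 90 ≥ 30
  N8: +20 → 20 < 80
Round 2 — N16 buckles.
  N11: +20 → 20 < 120
No further bucklings.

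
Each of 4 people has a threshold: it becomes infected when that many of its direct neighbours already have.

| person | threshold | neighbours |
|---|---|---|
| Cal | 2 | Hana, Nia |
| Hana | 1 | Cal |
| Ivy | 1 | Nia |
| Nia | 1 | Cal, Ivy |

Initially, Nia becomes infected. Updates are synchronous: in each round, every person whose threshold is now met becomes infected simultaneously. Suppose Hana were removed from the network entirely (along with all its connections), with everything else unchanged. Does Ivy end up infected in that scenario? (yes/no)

yes

With Hana removed:
Round 1 — Nia becomes infected (initial).
Round 2 — checking thresholds:
  Cal: 1 of 1 neighbours < 2, holds.
  Ivy: 1 of 1 neighbours ≥ 1, becomes infected.
Round 3 — no new infections; cascade stops.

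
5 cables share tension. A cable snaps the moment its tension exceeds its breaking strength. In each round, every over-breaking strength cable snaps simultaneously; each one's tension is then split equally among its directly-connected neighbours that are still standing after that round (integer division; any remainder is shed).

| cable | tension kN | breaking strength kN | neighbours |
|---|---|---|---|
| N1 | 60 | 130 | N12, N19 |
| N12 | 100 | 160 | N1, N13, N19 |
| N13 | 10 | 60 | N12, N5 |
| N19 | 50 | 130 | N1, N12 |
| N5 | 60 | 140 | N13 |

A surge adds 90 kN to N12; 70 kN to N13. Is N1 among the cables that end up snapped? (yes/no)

yes

Round 1 — N12 at 190 > 160; N13 at 80 > 60. N12, N13 snap.
  N12 sheds 190 kN to N1, N19: 95 each.
    N1: 60+95 = 155 > 130
    N19: 50+95 = 145 > 130
  N13 sheds 80 kN to N5: 80 each.
    N5: 60+80 = 140 ≤ 140
Round 2 — N1, N19 snap.
  N1 sheds 155 kN: no online neighbours, lost.
  N19 sheds 145 kN: no online neighbours, lost.
No further breaks.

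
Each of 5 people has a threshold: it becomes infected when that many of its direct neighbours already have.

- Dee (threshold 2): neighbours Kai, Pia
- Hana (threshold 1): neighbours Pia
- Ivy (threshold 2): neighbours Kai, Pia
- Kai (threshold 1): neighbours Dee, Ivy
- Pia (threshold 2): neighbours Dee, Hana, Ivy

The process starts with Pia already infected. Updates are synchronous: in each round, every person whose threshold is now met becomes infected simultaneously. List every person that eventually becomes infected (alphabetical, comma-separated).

Hana, Pia

Round 1 — Pia becomes infected (initial).
Round 2 — checking thresholds:
  Dee: 1 of 2 neighbours < 2, not yet.
  Hana: 1 of 1 neighbours ≥ 1, becomes infected.
  Ivy: 1 of 2 neighbours < 2, not yet.
Round 3 — no new infections; cascade stops.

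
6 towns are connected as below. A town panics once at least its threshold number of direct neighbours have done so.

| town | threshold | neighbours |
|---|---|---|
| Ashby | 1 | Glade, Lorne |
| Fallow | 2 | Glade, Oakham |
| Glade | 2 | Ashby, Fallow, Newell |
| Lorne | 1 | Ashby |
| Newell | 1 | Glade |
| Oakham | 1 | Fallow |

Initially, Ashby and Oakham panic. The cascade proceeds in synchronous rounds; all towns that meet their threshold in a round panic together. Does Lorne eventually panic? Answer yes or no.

yes

Round 1 — Ashby, Oakham panic (initial).
Round 2 — checking thresholds:
  Fallow: 1 of 2 neighbours < 2, below threshold.
  Glade: 1 of 3 neighbours < 2, below threshold.
  Lorne: 1 of 1 neighbours ≥ 1, panics.
Round 3 — no new panics; cascade stops.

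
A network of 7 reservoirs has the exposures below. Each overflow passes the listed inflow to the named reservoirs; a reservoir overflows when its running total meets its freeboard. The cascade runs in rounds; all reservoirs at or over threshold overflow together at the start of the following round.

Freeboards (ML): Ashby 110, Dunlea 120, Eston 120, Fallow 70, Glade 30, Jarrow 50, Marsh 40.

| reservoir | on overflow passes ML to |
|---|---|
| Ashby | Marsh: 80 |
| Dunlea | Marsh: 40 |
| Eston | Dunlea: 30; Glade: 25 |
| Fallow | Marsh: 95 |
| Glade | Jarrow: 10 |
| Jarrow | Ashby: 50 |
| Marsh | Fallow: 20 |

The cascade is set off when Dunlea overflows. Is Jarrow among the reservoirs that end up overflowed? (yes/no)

Round 1 — Dunlea overflows (initial).
  Marsh: +40 → 40 ≥ 40
Round 2 — Marsh overflows.
  Fallow: +20 → 20 < 70
No further overflows.

no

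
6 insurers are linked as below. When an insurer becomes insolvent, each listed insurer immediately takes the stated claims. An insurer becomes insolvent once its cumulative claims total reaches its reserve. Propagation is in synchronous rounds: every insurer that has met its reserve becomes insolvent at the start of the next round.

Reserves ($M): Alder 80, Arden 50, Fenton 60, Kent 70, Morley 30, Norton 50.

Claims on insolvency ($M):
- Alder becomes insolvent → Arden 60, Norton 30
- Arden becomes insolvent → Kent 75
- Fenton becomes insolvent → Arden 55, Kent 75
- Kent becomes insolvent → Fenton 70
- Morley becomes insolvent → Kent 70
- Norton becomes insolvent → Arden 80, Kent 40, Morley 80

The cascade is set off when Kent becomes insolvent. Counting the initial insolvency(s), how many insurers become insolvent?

Round 1 — Kent becomes insolvent (initial).
  Fenton: +70 → 70 ≥ 60
Round 2 — Fenton becomes insolvent.
  Arden: +55 → 55 ≥ 50
Round 3 — Arden becomes insolvent.
No further insolvencies.

3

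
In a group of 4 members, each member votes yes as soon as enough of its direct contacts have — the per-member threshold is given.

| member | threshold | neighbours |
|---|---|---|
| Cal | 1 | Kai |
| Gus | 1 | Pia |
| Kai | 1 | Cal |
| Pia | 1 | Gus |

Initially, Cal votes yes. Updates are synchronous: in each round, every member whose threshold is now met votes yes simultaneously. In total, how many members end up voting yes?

Round 1 — Cal votes yes (initial).
Round 2 — checking thresholds:
  Kai: 1 of 1 neighbours ≥ 1, votes yes.
Round 3 — no new yes votes; cascade stops.

2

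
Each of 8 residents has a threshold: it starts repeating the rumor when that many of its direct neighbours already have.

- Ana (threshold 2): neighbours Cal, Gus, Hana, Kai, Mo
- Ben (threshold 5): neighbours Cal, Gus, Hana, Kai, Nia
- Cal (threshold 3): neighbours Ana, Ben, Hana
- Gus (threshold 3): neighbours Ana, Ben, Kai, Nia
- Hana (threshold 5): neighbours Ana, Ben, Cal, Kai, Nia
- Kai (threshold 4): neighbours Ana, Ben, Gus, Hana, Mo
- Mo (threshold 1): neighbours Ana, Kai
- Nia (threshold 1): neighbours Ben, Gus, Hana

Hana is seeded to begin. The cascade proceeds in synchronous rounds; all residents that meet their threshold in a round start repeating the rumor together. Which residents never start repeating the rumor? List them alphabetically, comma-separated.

Round 1 — Hana starts repeating the rumor (initial).
Round 2 — checking thresholds:
  Ana: 1 of 5 neighbours < 2, below threshold.
  Ben: 1 of 5 neighbours < 5, below threshold.
  Cal: 1 of 3 neighbours < 3, below threshold.
  Kai: 1 of 5 neighbours < 4, below threshold.
  Nia: 1 of 3 neighbours ≥ 1, starts repeating the rumor.
Round 3 — no new spreads; cascade stops.

Ana, Ben, Cal, Gus, Kai, Mo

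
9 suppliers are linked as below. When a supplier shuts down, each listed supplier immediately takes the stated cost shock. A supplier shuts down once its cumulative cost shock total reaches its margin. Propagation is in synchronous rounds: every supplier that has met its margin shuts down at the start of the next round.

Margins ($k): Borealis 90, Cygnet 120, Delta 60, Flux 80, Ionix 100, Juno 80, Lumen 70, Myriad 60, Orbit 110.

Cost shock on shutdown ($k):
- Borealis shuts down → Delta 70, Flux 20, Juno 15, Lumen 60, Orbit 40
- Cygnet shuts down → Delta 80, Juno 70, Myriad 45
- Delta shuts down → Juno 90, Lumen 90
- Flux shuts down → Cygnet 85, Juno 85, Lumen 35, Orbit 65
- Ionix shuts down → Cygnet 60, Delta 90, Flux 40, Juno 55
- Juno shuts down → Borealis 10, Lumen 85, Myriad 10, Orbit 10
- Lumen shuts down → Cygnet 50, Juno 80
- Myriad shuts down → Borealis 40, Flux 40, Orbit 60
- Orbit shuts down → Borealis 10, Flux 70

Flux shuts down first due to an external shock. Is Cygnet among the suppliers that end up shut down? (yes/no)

yes

Round 1 — Flux shuts down (initial).
  Cygnet: +85 → 85 < 120
  Juno: +85 → 85 ≥ 80
  Lumen: +35 → 35 < 70
  Orbit: +65 → 65 < 110
Round 2 — Juno shuts down.
  Borealis: +10 → 10 < 90
  Lumen: +85 → 120 ≥ 70
  Myriad: +10 → 10 < 60
  Orbit: +10 → 75 < 110
Round 3 — Lumen shuts down.
  Cygnet: +50 → 135 ≥ 120
Round 4 — Cygnet shuts down.
  Delta: +80 → 80 ≥ 60
  Myriad: +45 → 55 < 60
Round 5 — Delta shuts down.
No further shutdowns.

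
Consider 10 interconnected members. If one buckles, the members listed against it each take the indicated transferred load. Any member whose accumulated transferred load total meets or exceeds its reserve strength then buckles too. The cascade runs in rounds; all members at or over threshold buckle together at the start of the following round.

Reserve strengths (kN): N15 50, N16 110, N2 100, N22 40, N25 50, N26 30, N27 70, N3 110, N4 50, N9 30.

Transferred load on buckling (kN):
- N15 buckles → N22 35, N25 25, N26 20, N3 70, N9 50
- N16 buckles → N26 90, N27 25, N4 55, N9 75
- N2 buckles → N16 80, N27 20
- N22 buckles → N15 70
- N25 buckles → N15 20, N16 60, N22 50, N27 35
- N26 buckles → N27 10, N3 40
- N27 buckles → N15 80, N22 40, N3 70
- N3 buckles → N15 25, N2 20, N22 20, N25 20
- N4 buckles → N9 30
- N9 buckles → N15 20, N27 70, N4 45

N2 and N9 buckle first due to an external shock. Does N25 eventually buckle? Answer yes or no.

no

Round 1 — N2, N9 buckle (initial).
  N15: +20 → 20 < 50
  N16: +80 → 80 < 110
  N27: +20+70 → 90 ≥ 70
  N4: +45 → 45 < 50
Round 2 — N27 buckles.
  N15: +80 → 100 ≥ 50
  N22: +40 → 40 ≥ 40
  N3: +70 → 70 < 110
Round 3 — N15, N22 buckle.
  N25: +25 → 25 < 50
  N26: +20 → 20 < 30
  N3: +70 → 140 ≥ 110
Round 4 — N3 buckles.
  N25: +20 → 45 < 50
No further bucklings.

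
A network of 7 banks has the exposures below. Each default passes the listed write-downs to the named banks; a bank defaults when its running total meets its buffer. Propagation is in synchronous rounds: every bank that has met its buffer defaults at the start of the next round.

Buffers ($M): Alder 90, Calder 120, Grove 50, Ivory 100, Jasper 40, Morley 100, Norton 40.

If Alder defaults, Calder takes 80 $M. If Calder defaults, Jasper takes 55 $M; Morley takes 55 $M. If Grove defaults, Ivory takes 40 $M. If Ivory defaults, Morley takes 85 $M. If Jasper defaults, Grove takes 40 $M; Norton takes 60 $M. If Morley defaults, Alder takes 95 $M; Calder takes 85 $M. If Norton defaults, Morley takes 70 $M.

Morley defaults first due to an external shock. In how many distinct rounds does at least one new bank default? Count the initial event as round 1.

5

Round 1 — Morley defaults (initial).
  Alder: +95 → 95 ≥ 90
  Calder: +85 → 85 < 120
Round 2 — Alder defaults.
  Calder: +80 → 165 ≥ 120
Round 3 — Calder defaults.
  Jasper: +55 → 55 ≥ 40
Round 4 — Jasper defaults.
  Grove: +40 → 40 < 50
  Norton: +60 → 60 ≥ 40
Round 5 — Norton defaults.
No further defaults.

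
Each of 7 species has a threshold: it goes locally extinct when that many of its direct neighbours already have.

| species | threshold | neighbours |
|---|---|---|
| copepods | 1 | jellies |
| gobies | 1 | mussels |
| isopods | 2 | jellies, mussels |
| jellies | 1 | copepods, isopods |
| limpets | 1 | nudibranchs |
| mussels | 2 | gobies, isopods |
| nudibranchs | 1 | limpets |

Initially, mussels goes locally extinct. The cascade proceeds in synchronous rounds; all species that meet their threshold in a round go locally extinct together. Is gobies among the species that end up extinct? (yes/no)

yes

Round 1 — mussels goes locally extinct (initial).
Round 2 — checking thresholds:
  gobies: 1 of 1 neighbours ≥ 1, goes locally extinct.
  isopods: 1 of 2 neighbours < 2, below threshold.
Round 3 — no new extinctions; cascade stops.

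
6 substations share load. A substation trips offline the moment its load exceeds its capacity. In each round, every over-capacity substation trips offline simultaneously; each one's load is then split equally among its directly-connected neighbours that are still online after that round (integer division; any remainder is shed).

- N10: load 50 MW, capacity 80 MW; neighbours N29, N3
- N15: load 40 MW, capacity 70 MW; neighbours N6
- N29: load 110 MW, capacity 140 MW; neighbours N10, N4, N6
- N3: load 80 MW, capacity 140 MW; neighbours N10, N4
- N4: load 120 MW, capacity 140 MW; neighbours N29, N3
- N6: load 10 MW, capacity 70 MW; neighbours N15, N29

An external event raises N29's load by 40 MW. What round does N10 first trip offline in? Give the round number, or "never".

Round 1 — N29 at 150 > 140. N29 trips offline.
  N29 sheds 150 MW to N10, N4, N6: 50 each.
    N10: 50+50 = 100 > 80
    N4: 120+50 = 170 > 140
    N6: 10+50 = 60 ≤ 70
Round 2 — N10, N4 trip offline.
  N10 sheds 100 MW to N3: 100 each.
    N3: 80+100 = 180 > 140
  N4 sheds 170 MW to N3: 170 each.
    N3: 180+170 = 350 > 140
Round 3 — N3 trips offline.
  N3 sheds 350 MW: no online neighbours, lost.
No further trips.

2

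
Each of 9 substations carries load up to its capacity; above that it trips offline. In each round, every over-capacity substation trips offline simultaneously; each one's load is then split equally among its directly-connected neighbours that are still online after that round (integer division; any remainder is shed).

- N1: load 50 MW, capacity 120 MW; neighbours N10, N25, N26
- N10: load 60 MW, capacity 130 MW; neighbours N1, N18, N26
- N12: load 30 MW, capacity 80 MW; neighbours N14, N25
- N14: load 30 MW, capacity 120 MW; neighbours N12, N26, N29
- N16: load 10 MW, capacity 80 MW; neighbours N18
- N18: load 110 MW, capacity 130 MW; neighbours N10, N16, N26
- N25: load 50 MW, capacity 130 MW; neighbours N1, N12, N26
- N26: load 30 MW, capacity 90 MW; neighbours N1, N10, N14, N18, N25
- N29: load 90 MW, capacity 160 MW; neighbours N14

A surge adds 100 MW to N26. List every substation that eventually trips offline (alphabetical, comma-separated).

Round 1 — N26 at 130 > 90. N26 trips offline.
  N26 sheds 130 MW to N1, N10, N14, N18, N25: 26 each.
    N1: 50+26 = 76 ≤ 120
    N10: 60+26 = 86 ≤ 130
    N14: 30+26 = 56 ≤ 120
    N18: 110+26 = 136 > 130
    N25: 50+26 = 76 ≤ 130
Round 2 — N18 trips offline.
  N18 sheds 136 MW to N10, N16: 68 each.
    N10: 86+68 = 154 > 130
    N16: 10+68 = 78 ≤ 80
Round 3 — N10 trips offline.
  N10 sheds 154 MW to N1: 154 each.
    N1: 76+154 = 230 > 120
Round 4 — N1 trips offline.
  N1 sheds 230 MW to N25: 230 each.
    N25: 76+230 = 306 > 130
Round 5 — N25 trips offline.
  N25 sheds 306 MW to N12: 306 each.
    N12: 30+306 = 336 > 80
Round 6 — N12 trips offline.
  N12 sheds 336 MW to N14: 336 each.
    N14: 56+336 = 392 > 120
Round 7 — N14 trips offline.
  N14 sheds 392 MW to N29: 392 each.
    N29: 90+392 = 482 > 160
Round 8 — N29 trips offline.
  N29 sheds 482 MW: no online neighbours, lost.
No further trips.

N1, N10, N12, N14, N18, N25, N26, N29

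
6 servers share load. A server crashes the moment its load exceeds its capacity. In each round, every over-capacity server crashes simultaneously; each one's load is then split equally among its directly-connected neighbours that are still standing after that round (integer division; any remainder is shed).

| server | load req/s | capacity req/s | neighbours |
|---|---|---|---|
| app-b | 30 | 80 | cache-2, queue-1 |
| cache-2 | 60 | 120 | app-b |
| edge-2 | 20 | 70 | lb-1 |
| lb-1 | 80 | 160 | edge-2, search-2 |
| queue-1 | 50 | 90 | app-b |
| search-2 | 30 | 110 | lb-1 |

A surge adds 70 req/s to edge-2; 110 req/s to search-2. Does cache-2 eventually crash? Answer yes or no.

no

Round 1 — edge-2 at 90 > 70; search-2 at 140 > 110. edge-2, search-2 crash.
  edge-2 sheds 90 req/s to lb-1: 90 each.
    lb-1: 80+90 = 170 > 160
  search-2 sheds 140 req/s to lb-1: 140 each.
    lb-1: 170+140 = 310 > 160
Round 2 — lb-1 crashes.
  lb-1 sheds 310 req/s: no online neighbours, lost.
No further crashes.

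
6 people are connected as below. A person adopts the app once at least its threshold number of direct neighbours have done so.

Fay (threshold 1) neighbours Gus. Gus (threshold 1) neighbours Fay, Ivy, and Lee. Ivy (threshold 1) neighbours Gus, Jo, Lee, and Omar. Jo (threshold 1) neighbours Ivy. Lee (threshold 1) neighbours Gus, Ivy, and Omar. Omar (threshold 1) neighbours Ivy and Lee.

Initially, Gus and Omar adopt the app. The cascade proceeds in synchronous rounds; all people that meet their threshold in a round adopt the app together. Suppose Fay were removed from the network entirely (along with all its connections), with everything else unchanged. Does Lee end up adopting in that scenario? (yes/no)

With Fay removed:
Round 1 — Gus, Omar adopt the app (initial).
Round 2 — checking thresholds:
  Ivy: 2 of 4 neighbours ≥ 1, adopts the app.
  Lee: 2 of 3 neighbours ≥ 1, adopts the app.
Round 3 — checking thresholds:
  Jo: 1 of 1 neighbours ≥ 1, adopts the app.
Round 4 — no new adoptions; cascade stops.

yes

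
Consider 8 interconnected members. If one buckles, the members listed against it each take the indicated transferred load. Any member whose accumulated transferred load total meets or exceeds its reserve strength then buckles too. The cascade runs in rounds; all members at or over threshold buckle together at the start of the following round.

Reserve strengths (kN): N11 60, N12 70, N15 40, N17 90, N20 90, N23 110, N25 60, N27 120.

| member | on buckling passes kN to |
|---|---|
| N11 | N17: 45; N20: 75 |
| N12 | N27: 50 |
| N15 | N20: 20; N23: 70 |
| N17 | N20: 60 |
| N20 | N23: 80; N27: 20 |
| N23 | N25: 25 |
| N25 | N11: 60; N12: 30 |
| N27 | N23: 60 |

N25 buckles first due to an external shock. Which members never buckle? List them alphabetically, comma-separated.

Round 1 — N25 buckles (initial).
  N11: +60 → 60 ≥ 60
  N12: +30 → 30 < 70
Round 2 — N11 buckles.
  N17: +45 → 45 < 90
  N20: +75 → 75 < 90
No further bucklings.

N12, N15, N17, N20, N23, N27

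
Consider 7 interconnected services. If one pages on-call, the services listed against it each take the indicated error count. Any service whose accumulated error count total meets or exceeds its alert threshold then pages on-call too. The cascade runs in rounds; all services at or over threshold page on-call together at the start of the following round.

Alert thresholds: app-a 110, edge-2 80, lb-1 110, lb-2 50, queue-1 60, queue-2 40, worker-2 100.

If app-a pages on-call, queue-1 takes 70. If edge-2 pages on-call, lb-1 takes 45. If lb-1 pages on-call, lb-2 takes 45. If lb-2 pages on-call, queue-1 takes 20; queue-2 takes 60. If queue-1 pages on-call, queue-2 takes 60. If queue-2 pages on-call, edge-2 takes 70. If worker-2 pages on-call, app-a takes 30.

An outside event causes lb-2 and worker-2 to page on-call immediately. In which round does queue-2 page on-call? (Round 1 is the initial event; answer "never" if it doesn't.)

Round 1 — lb-2, worker-2 page on-call (initial).
  app-a: +30 → 30 < 110
  queue-1: +20 → 20 < 60
  queue-2: +60 → 60 ≥ 40
Round 2 — queue-2 pages on-call.
  edge-2: +70 → 70 < 80
No further pages.

2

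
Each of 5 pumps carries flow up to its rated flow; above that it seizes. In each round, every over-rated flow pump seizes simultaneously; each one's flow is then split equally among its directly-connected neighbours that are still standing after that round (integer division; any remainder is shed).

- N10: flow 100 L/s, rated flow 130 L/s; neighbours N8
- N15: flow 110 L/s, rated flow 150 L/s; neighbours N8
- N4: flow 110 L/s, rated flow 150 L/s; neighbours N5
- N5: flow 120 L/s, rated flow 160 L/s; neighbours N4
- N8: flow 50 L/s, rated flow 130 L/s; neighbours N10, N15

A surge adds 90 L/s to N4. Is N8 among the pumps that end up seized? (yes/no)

Round 1 — N4 at 200 > 150. N4 seizes.
  N4 sheds 200 L/s to N5: 200 each.
    N5: 120+200 = 320 > 160
Round 2 — N5 seizes.
  N5 sheds 320 L/s: no online neighbours, lost.
No further seizures.

no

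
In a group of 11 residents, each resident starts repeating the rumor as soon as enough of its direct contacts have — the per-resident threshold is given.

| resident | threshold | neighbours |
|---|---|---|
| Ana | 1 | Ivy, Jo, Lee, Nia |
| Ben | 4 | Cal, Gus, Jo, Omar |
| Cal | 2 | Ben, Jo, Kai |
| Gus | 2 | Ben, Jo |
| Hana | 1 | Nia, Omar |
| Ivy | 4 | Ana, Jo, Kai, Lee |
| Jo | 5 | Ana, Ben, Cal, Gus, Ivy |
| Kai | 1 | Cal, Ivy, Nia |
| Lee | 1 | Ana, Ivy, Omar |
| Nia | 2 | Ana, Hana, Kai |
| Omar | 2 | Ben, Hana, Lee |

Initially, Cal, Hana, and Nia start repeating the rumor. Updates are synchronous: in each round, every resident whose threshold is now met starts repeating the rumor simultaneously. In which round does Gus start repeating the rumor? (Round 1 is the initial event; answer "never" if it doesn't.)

Round 1 — Cal, Hana, Nia start repeating the rumor (initial).
Round 2 — checking thresholds:
  Ana: 1 of 4 neighbours ≥ 1, starts repeating the rumor.
  Ben: 1 of 4 neighbours < 4, not yet.
  Jo: 1 of 5 neighbours < 5, not yet.
  Kai: 2 of 3 neighbours ≥ 1, starts repeating the rumor.
  Omar: 1 of 3 neighbours < 2, not yet.
Round 3 — checking thresholds:
  Ben: 1 of 4 neighbours < 4, not yet.
  Ivy: 2 of 4 neighbours < 4, not yet.
  Jo: 2 of 5 neighbours < 5, not yet.
  Lee: 1 of 3 neighbours ≥ 1, starts repeating the rumor.
  Omar: 1 of 3 neighbours < 2, not yet.
Round 4 — checking thresholds:
  Ben: 1 of 4 neighbours < 4, not yet.
  Ivy: 3 of 4 neighbours < 4, not yet.
  Jo: 2 of 5 neighbours < 5, not yet.
  Omar: 2 of 3 neighbours ≥ 2, starts repeating the rumor.
Round 5 — no new spreads; cascade stops.

never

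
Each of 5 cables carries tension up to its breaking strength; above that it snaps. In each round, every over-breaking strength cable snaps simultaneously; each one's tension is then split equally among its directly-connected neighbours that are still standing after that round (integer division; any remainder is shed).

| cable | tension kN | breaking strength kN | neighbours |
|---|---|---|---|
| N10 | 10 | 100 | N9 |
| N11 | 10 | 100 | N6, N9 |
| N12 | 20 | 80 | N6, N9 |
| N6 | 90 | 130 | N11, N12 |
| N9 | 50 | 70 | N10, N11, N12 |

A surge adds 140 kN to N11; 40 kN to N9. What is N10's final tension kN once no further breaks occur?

55

Round 1 — N11 at 150 > 100; N9 at 90 > 70. N11, N9 snap.
  N11 sheds 150 kN to N6: 150 each.
    N6: 90+150 = 240 > 130
  N9 sheds 90 kN to N10, N12: 45 each.
    N10: 10+45 = 55 ≤ 100
    N12: 20+45 = 65 ≤ 80
Round 2 — N6 snaps.
  N6 sheds 240 kN to N12: 240 each.
    N12: 65+240 = 305 > 80
Round 3 — N12 snaps.
  N12 sheds 305 kN: no online neighbours, lost.
No further breaks.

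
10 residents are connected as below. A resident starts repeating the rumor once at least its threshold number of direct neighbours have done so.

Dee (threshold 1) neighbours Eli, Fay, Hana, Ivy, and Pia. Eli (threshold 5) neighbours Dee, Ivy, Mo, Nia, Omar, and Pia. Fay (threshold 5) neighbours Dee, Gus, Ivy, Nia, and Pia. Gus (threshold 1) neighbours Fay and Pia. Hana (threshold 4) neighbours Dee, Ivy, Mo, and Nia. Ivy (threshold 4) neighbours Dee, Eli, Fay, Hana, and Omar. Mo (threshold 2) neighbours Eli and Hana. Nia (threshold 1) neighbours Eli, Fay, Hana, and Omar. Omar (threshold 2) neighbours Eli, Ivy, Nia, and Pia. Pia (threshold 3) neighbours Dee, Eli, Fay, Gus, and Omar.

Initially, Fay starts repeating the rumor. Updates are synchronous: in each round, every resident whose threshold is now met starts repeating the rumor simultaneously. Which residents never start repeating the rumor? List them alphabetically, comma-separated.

Round 1 — Fay starts repeating the rumor (initial).
Round 2 — checking thresholds:
  Dee: 1 of 5 neighbours ≥ 1, starts repeating the rumor.
  Gus: 1 of 2 neighbours ≥ 1, starts repeating the rumor.
  Ivy: 1 of 5 neighbours < 4, below threshold.
  Nia: 1 of 4 neighbours ≥ 1, starts repeating the rumor.
  Pia: 1 of 5 neighbours < 3, below threshold.
Round 3 — checking thresholds:
  Eli: 2 of 6 neighbours < 5, below threshold.
  Hana: 2 of 4 neighbours < 4, below threshold.
  Ivy: 2 of 5 neighbours < 4, below threshold.
  Omar: 1 of 4 neighbours < 2, below threshold.
  Pia: 3 of 5 neighbours ≥ 3, starts repeating the rumor.
Round 4 — checking thresholds:
  Eli: 3 of 6 neighbours < 5, below threshold.
  Hana: 2 of 4 neighbours < 4, below threshold.
  Ivy: 2 of 5 neighbours < 4, below threshold.
  Omar: 2 of 4 neighbours ≥ 2, starts repeating the rumor.
Round 5 — no new spreads; cascade stops.

Eli, Hana, Ivy, Mo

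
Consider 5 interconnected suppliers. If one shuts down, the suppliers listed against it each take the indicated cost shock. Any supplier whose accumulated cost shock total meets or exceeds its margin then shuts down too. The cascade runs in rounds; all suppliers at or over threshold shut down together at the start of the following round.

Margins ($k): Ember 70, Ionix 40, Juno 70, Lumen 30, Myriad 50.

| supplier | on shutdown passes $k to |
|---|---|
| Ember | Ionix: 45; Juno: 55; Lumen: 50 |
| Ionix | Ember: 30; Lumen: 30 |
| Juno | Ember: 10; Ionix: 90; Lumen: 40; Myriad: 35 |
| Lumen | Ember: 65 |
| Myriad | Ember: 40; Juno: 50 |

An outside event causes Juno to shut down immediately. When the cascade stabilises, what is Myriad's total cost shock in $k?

35

Round 1 — Juno shuts down (initial).
  Ember: +10 → 10 < 70
  Ionix: +90 → 90 ≥ 40
  Lumen: +40 → 40 ≥ 30
  Myriad: +35 → 35 < 50
Round 2 — Ionix, Lumen shut down.
  Ember: +30+65 → 105 ≥ 70
Round 3 — Ember shuts down.
No further shutdowns.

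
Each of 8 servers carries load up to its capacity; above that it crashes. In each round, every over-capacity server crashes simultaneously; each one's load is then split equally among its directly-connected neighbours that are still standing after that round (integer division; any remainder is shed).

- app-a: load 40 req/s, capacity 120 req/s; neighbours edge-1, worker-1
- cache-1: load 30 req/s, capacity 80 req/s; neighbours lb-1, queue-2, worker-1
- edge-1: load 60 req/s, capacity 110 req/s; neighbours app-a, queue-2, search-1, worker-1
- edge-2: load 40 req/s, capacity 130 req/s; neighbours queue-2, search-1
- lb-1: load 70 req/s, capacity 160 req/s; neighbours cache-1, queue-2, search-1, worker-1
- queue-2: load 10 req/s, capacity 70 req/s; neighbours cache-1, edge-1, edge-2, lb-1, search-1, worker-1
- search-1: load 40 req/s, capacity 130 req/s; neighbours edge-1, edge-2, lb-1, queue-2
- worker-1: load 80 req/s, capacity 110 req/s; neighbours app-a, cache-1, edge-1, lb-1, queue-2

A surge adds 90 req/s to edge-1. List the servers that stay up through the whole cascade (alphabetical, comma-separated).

app-a, cache-1, edge-2, lb-1, search-1

Round 1 — edge-1 at 150 > 110. edge-1 crashes.
  edge-1 sheds 150 req/s to app-a, queue-2, search-1, worker-1: 37 each (2 lost).
    app-a: 40+37 = 77 ≤ 120
    queue-2: 10+37 = 47 ≤ 70
    search-1: 40+37 = 77 ≤ 130
    worker-1: 80+37 = 117 > 110
Round 2 — worker-1 crashes.
  worker-1 sheds 117 req/s to app-a, cache-1, lb-1, queue-2: 29 each (1 lost).
    app-a: 77+29 = 106 ≤ 120
    cache-1: 30+29 = 59 ≤ 80
    lb-1: 70+29 = 99 ≤ 160
    queue-2: 47+29 = 76 > 70
Round 3 — queue-2 crashes.
  queue-2 sheds 76 req/s to cache-1, edge-2, lb-1, search-1: 19 each.
    cache-1: 59+19 = 78 ≤ 80
    edge-2: 40+19 = 59 ≤ 130
    lb-1: 99+19 = 118 ≤ 160
    search-1: 77+19 = 96 ≤ 130
No further crashes.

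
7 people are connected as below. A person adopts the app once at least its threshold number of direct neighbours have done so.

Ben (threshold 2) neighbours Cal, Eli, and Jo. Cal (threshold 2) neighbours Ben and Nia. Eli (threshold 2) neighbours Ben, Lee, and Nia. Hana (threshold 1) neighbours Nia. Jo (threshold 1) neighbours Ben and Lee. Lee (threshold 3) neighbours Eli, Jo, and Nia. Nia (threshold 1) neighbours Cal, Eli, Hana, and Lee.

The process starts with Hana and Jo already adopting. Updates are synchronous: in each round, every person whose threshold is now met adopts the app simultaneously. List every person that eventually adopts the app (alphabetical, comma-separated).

Round 1 — Hana, Jo adopt the app (initial).
Round 2 — checking thresholds:
  Ben: 1 of 3 neighbours < 2, holds.
  Lee: 1 of 3 neighbours < 3, holds.
  Nia: 1 of 4 neighbours ≥ 1, adopts the app.
Round 3 — no new adoptions; cascade stops.

Hana, Jo, Nia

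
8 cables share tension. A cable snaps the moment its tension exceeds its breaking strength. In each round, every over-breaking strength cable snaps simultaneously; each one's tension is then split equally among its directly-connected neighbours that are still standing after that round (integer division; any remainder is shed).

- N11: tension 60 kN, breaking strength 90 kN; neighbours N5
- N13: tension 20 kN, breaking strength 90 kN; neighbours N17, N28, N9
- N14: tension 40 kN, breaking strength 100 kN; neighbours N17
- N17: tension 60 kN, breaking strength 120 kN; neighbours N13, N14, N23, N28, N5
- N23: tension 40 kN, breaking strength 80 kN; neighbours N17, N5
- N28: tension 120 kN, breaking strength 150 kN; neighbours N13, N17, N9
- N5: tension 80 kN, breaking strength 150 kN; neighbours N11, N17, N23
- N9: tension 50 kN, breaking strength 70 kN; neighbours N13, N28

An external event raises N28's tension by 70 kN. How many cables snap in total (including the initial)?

4

Round 1 — N28 at 190 > 150. N28 snaps.
  N28 sheds 190 kN to N13, N17, N9: 63 each (1 lost).
    N13: 20+63 = 83 ≤ 90
    N17: 60+63 = 123 > 120
    N9: 50+63 = 113 > 70
Round 2 — N17, N9 snap.
  N17 sheds 123 kN to N13, N14, N23, N5: 30 each (3 lost).
    N13: 83+30 = 113 > 90
    N14: 40+30 = 70 ≤ 100
    N23: 40+30 = 70 ≤ 80
    N5: 80+30 = 110 ≤ 150
  N9 sheds 113 kN to N13: 113 each.
    N13: 113+113 = 226 > 90
Round 3 — N13 snaps.
  N13 sheds 226 kN: no online neighbours, lost.
No further breaks.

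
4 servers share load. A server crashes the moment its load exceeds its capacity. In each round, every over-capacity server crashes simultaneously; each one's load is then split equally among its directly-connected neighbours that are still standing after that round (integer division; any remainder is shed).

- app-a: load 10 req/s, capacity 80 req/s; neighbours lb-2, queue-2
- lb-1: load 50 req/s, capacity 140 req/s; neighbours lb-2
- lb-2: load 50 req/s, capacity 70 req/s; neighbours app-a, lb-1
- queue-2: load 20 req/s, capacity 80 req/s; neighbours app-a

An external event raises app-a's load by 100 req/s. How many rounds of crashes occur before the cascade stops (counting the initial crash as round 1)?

3

Round 1 — app-a at 110 > 80. app-a crashes.
  app-a sheds 110 req/s to lb-2, queue-2: 55 each.
    lb-2: 50+55 = 105 > 70
    queue-2: 20+55 = 75 ≤ 80
Round 2 — lb-2 crashes.
  lb-2 sheds 105 req/s to lb-1: 105 each.
    lb-1: 50+105 = 155 > 140
Round 3 — lb-1 crashes.
  lb-1 sheds 155 req/s: no online neighbours, lost.
No further crashes.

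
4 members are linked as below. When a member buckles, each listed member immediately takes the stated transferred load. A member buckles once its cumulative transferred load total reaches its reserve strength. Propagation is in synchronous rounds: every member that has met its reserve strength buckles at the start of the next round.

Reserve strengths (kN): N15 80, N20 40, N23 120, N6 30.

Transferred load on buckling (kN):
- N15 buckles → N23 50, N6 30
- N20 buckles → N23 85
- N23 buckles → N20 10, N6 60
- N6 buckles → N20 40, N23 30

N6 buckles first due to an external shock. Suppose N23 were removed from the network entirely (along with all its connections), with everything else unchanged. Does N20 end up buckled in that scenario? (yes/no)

yes

With N23 removed:
Round 1 — N6 buckles (initial).
  N20: +40 → 40 ≥ 40
Round 2 — N20 buckles.
No further bucklings.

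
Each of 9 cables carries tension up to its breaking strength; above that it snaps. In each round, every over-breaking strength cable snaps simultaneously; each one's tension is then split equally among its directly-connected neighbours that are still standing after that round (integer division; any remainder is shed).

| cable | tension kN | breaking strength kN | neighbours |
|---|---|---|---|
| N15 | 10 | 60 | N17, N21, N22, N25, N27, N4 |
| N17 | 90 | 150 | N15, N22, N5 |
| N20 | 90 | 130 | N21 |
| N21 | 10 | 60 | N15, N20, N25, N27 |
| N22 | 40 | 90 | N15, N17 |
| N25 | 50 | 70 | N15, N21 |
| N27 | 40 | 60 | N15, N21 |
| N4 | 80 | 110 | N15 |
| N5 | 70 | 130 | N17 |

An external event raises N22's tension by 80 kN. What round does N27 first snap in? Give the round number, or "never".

never

Round 1 — N22 at 120 > 90. N22 snaps.
  N22 sheds 120 kN to N15, N17: 60 each.
    N15: 10+60 = 70 > 60
    N17: 90+60 = 150 ≤ 150
Round 2 — N15 snaps.
  N15 sheds 70 kN to N17, N21, N25, N27, N4: 14 each.
    N17: 150+14 = 164 > 150
    N21: 10+14 = 24 ≤ 60
    N25: 50+14 = 64 ≤ 70
    N27: 40+14 = 54 ≤ 60
    N4: 80+14 = 94 ≤ 110
Round 3 — N17 snaps.
  N17 sheds 164 kN to N5: 164 each.
    N5: 70+164 = 234 > 130
Round 4 — N5 snaps.
  N5 sheds 234 kN: no online neighbours, lost.
No further breaks.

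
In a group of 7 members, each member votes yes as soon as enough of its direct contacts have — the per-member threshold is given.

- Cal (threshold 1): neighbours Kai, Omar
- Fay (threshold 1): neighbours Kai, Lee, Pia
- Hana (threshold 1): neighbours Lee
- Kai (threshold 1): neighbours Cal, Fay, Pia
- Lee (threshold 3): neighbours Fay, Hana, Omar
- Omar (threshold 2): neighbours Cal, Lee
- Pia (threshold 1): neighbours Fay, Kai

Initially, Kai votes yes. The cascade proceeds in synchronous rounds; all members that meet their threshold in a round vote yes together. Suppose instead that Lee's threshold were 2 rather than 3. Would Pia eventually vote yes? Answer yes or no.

With Lee's threshold at 2:
Round 1 — Kai votes yes (initial).
Round 2 — checking thresholds:
  Cal: 1 of 2 neighbours ≥ 1, votes yes.
  Fay: 1 of 3 neighbours ≥ 1, votes yes.
  Pia: 1 of 2 neighbours ≥ 1, votes yes.
Round 3 — no new yes votes; cascade stops.

yes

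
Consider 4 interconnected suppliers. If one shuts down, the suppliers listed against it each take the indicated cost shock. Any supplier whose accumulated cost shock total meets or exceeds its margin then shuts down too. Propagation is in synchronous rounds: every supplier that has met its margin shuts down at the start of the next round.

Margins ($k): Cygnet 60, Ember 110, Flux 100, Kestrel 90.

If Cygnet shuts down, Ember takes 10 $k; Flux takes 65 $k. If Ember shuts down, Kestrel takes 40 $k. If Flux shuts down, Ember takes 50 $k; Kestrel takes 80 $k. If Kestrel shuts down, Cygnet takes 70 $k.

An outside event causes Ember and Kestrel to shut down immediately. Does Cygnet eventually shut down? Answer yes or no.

Round 1 — Ember, Kestrel shut down (initial).
  Cygnet: +70 → 70 ≥ 60
Round 2 — Cygnet shuts down.
  Flux: +65 → 65 < 100
No further shutdowns.

yes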